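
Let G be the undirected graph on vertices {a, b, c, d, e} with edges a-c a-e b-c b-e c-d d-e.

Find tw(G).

A width-2 tree decomposition is:
Bags: B1 = {b, c, e}  B2 = {a, c, e}  B3 = {c, d, e}
Tree: B1–B2, B2–B3
Every bag has size at most 3, so the width is 3 − 1 = 2 and tw(G) ≤ 2. The edges b–c–a–e–b form a cycle, so G is not a tree and its treewidth is at least 2. Combining the bounds, tw(G) = 2.

2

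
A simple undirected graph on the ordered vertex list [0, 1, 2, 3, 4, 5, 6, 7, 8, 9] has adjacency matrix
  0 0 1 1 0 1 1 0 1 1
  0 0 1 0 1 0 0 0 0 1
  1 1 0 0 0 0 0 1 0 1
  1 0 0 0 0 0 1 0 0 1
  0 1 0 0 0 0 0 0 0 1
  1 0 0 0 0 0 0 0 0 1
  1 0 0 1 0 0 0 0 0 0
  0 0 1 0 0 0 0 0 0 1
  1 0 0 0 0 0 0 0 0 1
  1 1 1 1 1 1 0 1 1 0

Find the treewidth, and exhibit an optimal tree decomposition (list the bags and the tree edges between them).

Treewidth 2.
One such decomposition:
Bags: B1 = {0, 3, 9}  B2 = {0, 3, 6}  B3 = {0, 8, 9}  B4 = {0, 2, 9}  B5 = {1, 2, 9}  B6 = {1, 4, 9}  B7 = {2, 7, 9}  B8 = {0, 5, 9}
Tree: B1–B2, B1–B3, B1–B4, B4–B5, B5–B6, B4–B7, B3–B8

The largest bag has 3 vertices, giving width 2; this decomposition certifies tw(G) ≤ 2. On the other hand G contains the 3-clique {0, 8, 9}. A clique must lie in a single bag of any decomposition, so no decomposition can have width below 2. Hence tw(G) = 2 exactly.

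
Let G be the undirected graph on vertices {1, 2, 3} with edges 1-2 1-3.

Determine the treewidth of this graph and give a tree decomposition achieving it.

Each bag holds 2 vertices, so the decomposition has width 1, which upper-bounds the treewidth. Any graph with an edge has treewidth ≥ 1, and G has the edge 1–3. Combining the bounds, tw(G) = 1.

Treewidth 1.
Bags: B1 = {1, 3}  B2 = {1, 2}
Tree: B1–B2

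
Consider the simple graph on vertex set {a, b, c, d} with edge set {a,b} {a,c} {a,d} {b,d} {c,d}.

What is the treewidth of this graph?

2

A width-2 tree decomposition is:
Bags: B1 = {a, c, d}  B2 = {a, b, d}
Tree: B1–B2
Each bag holds 3 vertices, so the decomposition has width 2, which upper-bounds the treewidth. Conversely, {a, c, d} is a clique of size 3, and the vertices of any clique must share a bag in every tree decomposition; so some bag has ≥ 3 vertices and tw(G) ≥ 2. Hence tw(G) = 2 exactly.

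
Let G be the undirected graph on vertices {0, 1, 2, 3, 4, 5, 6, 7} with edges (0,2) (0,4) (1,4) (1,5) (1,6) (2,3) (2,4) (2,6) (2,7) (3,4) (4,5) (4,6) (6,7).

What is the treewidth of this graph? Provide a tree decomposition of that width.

The largest bag has 3 vertices, giving width 2; this decomposition certifies tw(G) ≤ 2. On the other hand G contains the 3-clique {1, 4, 5}. A clique must lie in a single bag of any decomposition, so no decomposition can have width below 2. Therefore the treewidth is 2.

Treewidth 2.
Bags: B1 = {2, 4, 6}  B2 = {1, 4, 6}  B3 = {2, 3, 4}  B4 = {1, 4, 5}  B5 = {0, 2, 4}  B6 = {2, 6, 7}
Tree: B1–B2, B1–B3, B2–B4, B3–B5, B1–B6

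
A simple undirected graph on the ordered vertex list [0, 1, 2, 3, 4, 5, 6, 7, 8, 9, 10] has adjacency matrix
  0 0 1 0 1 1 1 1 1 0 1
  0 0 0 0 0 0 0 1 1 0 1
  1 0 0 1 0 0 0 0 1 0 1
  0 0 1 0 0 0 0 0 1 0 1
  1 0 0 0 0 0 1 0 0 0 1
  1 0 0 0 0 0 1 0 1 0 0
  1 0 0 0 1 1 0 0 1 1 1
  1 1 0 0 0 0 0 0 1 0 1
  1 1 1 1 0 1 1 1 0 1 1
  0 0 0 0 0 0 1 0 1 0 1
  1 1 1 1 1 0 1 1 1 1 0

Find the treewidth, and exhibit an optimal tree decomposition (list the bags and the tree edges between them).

The largest bag has 4 vertices, giving width 3; this decomposition certifies tw(G) ≤ 3. For the lower bound, the 4 vertices {0, 2, 8, 10} are pairwise adjacent, and any tree decomposition puts a clique entirely inside one bag — forcing width ≥ 3. Combining the bounds, tw(G) = 3.

Treewidth 3.
One optimal decomposition is:
Bags: B1 = {0, 7, 8, 10}  B2 = {0, 6, 8, 10}  B3 = {1, 7, 8, 10}  B4 = {0, 2, 8, 10}  B5 = {0, 5, 6, 8}  B6 = {6, 8, 9, 10}  B7 = {0, 4, 6, 10}  B8 = {2, 3, 8, 10}
Tree: B1–B2, B1–B3, B1–B4, B2–B5, B2–B6, B2–B7, B4–B8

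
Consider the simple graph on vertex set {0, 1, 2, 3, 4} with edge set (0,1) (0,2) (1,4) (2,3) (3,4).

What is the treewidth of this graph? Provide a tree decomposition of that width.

Every bag has size at most 3, so the width is 3 − 1 = 2 and tw(G) ≤ 2. The edges 2–3–4–1–0–2 form a cycle, so G is not a tree and its treewidth is at least 2. Therefore the treewidth is 2.

Treewidth 2.
One optimal decomposition is:
Bags: B1 = {2, 3, 4}  B2 = {1, 2, 4}  B3 = {0, 1, 2}
Tree: B1–B2, B2–B3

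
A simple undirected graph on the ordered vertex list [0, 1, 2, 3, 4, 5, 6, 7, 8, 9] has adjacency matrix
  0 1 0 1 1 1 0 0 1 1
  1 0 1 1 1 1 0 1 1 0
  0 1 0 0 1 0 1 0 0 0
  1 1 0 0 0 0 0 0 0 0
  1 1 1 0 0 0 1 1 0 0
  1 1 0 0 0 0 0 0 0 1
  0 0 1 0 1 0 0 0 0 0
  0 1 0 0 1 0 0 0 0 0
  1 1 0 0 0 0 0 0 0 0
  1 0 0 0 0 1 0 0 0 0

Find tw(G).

A width-2 tree decomposition is:
Bags: B1 = {0, 1, 4}  B2 = {1, 2, 4}  B3 = {0, 1, 8}  B4 = {2, 4, 6}  B5 = {0, 1, 5}  B6 = {0, 1, 3}  B7 = {0, 5, 9}  B8 = {1, 4, 7}
Tree: B1–B2, B1–B3, B2–B4, B1–B5, B1–B6, B5–B7, B2–B8
Every bag has size at most 3, so the width is 3 − 1 = 2 and tw(G) ≤ 2. On the other hand G contains the 3-clique {0, 1, 8}. A clique must lie in a single bag of any decomposition, so no decomposition can have width below 2. Hence tw(G) = 2 exactly.

2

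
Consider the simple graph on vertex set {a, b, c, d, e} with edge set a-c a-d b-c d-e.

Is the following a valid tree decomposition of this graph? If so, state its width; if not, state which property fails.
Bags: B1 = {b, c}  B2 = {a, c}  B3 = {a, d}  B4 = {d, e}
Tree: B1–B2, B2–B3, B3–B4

Every vertex of G appears in some bag (union = {a, b, c, d, e}); every edge is covered by a bag; and for each vertex v the set of bags containing v is connected in the bag tree. The decomposition is therefore valid. The largest bag has 2 vertices, so the width is 1.

Yes; width 1.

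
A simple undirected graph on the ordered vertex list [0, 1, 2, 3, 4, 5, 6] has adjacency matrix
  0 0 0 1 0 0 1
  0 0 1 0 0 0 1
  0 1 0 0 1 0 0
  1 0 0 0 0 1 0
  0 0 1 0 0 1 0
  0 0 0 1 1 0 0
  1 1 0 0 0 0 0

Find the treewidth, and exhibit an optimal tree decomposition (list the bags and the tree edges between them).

Each bag holds 3 vertices, so the decomposition has width 2, which upper-bounds the treewidth. For the lower bound, G contains the cycle 0–3–5–4–2–1–6–0, so G is not a forest; only forests have treewidth ≤ 1, hence tw(G) ≥ 2. The upper and lower bounds meet at 2, so that is the treewidth.

Treewidth 2.
One such decomposition:
Bags: B1 = {0, 3, 5}  B2 = {0, 4, 5}  B3 = {0, 2, 4}  B4 = {0, 1, 2}  B5 = {0, 1, 6}
Tree: B1–B2, B2–B3, B3–B4, B4–B5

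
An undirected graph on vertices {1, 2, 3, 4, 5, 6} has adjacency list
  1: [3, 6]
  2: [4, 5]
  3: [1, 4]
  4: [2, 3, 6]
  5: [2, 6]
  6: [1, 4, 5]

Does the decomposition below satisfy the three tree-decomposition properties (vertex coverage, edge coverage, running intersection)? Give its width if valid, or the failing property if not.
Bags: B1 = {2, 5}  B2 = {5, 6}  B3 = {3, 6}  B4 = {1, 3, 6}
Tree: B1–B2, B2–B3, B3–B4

A tree decomposition must satisfy three properties: every vertex lies in some bag; for every edge, both endpoints lie together in some bag; and for every vertex, the bags containing it form a connected subtree. Here vertex 4 appears in no bag, so the decomposition is invalid.

No — vertex 4 appears in no bag.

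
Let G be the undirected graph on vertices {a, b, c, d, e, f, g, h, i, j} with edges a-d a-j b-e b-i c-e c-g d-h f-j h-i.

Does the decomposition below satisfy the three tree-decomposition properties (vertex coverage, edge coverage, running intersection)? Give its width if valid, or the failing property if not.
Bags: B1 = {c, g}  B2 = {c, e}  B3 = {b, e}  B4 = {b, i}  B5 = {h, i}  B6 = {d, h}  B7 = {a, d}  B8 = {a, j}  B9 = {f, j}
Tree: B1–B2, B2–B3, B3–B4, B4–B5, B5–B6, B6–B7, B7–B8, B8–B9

Yes; width 1.

Checking the three conditions: (i) the bags cover all of {a, b, c, d, e, f, g, h, i, j}; (ii) for each edge, some bag contains both endpoints; (iii) the bags containing any fixed vertex form a subtree. All hold, so the decomposition is valid with width 2 − 1 = 1.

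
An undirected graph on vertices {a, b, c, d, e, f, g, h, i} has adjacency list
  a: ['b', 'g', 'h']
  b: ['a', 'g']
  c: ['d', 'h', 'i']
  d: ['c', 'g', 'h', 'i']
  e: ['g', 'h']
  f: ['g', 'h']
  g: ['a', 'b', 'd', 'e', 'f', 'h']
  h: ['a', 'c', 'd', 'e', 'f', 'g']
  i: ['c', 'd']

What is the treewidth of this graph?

A width-2 tree decomposition is:
Bags: B1 = {f, g, h}  B2 = {d, g, h}  B3 = {a, g, h}  B4 = {a, b, g}  B5 = {c, d, h}  B6 = {c, d, i}  B7 = {e, g, h}
Tree: B1–B2, B2–B3, B3–B4, B2–B5, B5–B6, B2–B7
The largest bag has 3 vertices, giving width 2; this decomposition certifies tw(G) ≤ 2. Conversely, {d, g, h} is a clique of size 3, and the vertices of any clique must share a bag in every tree decomposition; so some bag has ≥ 3 vertices and tw(G) ≥ 2. Hence tw(G) = 2 exactly.

2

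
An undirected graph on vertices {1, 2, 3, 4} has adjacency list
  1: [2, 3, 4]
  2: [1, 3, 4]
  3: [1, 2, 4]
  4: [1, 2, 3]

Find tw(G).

A width-3 tree decomposition is:
Bags: B1 = {1, 2, 3, 4}
Tree: (single bag)
With just one bag of size 4, the width is 4 − 1 = 3, so tw(G) ≤ 3. On the other hand G contains the 4-clique {1, 2, 3, 4}. A clique must lie in a single bag of any decomposition, so no decomposition can have width below 3. The upper and lower bounds meet at 3, so that is the treewidth.

3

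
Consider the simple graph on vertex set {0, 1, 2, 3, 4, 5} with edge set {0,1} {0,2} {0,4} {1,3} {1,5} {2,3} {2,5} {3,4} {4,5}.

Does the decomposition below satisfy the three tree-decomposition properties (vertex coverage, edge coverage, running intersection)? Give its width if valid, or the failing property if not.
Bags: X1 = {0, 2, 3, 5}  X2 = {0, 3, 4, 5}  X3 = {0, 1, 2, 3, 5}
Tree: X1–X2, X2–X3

A tree decomposition must satisfy three properties: every vertex lies in some bag; for every edge, both endpoints lie together in some bag; and for every vertex, the bags containing it form a connected subtree. Here bags containing vertex 2 are not connected in the tree, so the decomposition is invalid.

No — bags containing vertex 2 are not connected in the tree.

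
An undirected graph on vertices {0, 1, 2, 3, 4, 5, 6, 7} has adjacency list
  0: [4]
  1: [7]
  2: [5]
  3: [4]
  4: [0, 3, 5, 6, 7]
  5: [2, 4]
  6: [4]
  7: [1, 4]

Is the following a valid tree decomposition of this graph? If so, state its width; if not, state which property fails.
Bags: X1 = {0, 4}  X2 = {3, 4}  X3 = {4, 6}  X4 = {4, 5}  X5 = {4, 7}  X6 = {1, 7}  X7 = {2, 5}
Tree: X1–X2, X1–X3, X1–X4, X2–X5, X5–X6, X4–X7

Vertex coverage: the bags together contain {0, 1, 2, 3, 4, 5, 6, 7}, the full vertex set. Edge coverage: each edge of G has both endpoints in at least one bag. Running intersection: for every vertex, the bags containing it form a connected subtree. All three properties hold, so this is a valid tree decomposition of width max|bag| − 1 = 1, and hence tw(G) ≤ 1.

Yes; width 1.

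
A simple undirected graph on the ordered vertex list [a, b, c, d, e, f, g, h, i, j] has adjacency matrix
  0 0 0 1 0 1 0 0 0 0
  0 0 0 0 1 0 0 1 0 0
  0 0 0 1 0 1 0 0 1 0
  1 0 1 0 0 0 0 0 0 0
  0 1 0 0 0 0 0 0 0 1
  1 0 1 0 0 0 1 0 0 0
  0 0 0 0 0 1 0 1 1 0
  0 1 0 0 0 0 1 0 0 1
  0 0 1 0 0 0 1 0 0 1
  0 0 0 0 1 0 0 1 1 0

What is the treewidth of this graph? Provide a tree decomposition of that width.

The largest bag has 3 vertices, giving width 2; this decomposition certifies tw(G) ≤ 2. For the lower bound, G contains the cycle e–b–h–j–e, so G is not a forest; only forests have treewidth ≤ 1, hence tw(G) ≥ 2. Combining the bounds, tw(G) = 2.

Treewidth 2.
Bags: B1 = {b, e, j}  B2 = {b, h, j}  B3 = {h, i, j}  B4 = {g, h, i}  B5 = {c, g, i}  B6 = {c, f, g}  B7 = {c, d, f}  B8 = {a, d, f}
Tree: B1–B2, B2–B3, B3–B4, B4–B5, B5–B6, B6–B7, B7–B8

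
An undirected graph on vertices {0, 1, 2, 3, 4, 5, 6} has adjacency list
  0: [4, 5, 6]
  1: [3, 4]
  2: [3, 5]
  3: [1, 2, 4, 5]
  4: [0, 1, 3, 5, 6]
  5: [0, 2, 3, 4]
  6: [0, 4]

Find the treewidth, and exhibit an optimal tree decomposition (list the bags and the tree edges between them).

Treewidth 2.
One such decomposition:
Bags: B1 = {3, 4, 5}  B2 = {1, 3, 4}  B3 = {2, 3, 5}  B4 = {0, 4, 5}  B5 = {0, 4, 6}
Tree: B1–B2, B1–B3, B1–B4, B4–B5

Every bag has size at most 3, so the width is 3 − 1 = 2 and tw(G) ≤ 2. On the other hand G contains the 3-clique {2, 3, 5}. A clique must lie in a single bag of any decomposition, so no decomposition can have width below 2. Combining the bounds, tw(G) = 2.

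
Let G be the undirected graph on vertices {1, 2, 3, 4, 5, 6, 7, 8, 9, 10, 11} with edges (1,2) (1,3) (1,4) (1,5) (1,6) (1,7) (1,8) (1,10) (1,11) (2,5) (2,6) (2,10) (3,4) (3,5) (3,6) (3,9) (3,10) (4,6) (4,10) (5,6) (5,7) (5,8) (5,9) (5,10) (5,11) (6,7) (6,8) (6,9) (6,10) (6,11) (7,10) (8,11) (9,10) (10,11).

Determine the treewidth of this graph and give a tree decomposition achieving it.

The largest bag has 5 vertices, giving width 4; this decomposition certifies tw(G) ≤ 4. For the lower bound, the 5 vertices {1, 3, 4, 6, 10} are pairwise adjacent, and any tree decomposition puts a clique entirely inside one bag — forcing width ≥ 4. Hence tw(G) = 4 exactly.

Treewidth 4.
Bags: B1 = {3, 5, 6, 9, 10}  B2 = {1, 3, 5, 6, 10}  B3 = {1, 5, 6, 10, 11}  B4 = {1, 5, 6, 7, 10}  B5 = {1, 2, 5, 6, 10}  B6 = {1, 5, 6, 8, 11}  B7 = {1, 3, 4, 6, 10}
Tree: B1–B2, B2–B3, B2–B4, B4–B5, B3–B6, B2–B7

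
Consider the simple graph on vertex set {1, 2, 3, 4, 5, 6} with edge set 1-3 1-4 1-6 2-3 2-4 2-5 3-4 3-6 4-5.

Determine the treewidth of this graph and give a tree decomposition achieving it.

Each bag holds 3 vertices, so the decomposition has width 2, which upper-bounds the treewidth. For the lower bound, the 3 vertices {1, 3, 4} are pairwise adjacent, and any tree decomposition puts a clique entirely inside one bag — forcing width ≥ 2. Hence tw(G) = 2 exactly.

Treewidth 2.
One optimal decomposition is:
Bags: B1 = {2, 3, 4}  B2 = {1, 3, 4}  B3 = {1, 3, 6}  B4 = {2, 4, 5}
Tree: B1–B2, B2–B3, B1–B4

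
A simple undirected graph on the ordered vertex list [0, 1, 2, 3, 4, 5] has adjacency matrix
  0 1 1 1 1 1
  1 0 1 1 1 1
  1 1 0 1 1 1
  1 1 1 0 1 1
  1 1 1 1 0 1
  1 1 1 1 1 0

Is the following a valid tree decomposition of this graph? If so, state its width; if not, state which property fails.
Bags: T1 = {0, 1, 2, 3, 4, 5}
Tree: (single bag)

Yes; width 5.

Vertex coverage: the bags together contain {0, 1, 2, 3, 4, 5}, the full vertex set. Edge coverage: each edge of G has both endpoints in at least one bag. Running intersection: for every vertex, the bags containing it form a connected subtree. All three properties hold, so this is a valid tree decomposition of width max|bag| − 1 = 5, and hence tw(G) ≤ 5.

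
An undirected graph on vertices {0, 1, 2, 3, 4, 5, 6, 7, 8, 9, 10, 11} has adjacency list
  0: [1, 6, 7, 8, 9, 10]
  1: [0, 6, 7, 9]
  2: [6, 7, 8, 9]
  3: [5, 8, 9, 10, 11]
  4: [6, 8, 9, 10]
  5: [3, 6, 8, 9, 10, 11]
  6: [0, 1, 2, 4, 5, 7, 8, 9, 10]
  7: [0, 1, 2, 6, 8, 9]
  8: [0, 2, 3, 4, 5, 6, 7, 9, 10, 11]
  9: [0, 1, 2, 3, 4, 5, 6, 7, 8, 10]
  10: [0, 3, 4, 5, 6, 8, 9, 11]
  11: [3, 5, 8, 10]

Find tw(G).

A width-4 tree decomposition is:
Bags: B1 = {0, 6, 8, 9, 10}  B2 = {0, 6, 7, 8, 9}  B3 = {0, 1, 6, 7, 9}  B4 = {4, 6, 8, 9, 10}  B5 = {5, 6, 8, 9, 10}  B6 = {3, 5, 8, 9, 10}  B7 = {3, 5, 8, 10, 11}  B8 = {2, 6, 7, 8, 9}
Tree: B1–B2, B2–B3, B1–B4, B4–B5, B5–B6, B6–B7, B2–B8
Every bag has size at most 5, so the width is 5 − 1 = 4 and tw(G) ≤ 4. Conversely, {3, 5, 8, 9, 10} is a clique of size 5, and the vertices of any clique must share a bag in every tree decomposition; so some bag has ≥ 5 vertices and tw(G) ≥ 4. Hence tw(G) = 4 exactly.

4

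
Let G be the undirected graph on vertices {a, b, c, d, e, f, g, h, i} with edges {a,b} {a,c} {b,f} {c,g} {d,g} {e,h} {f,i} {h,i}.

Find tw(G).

A width-1 tree decomposition is:
Bags: B1 = {d, g}  B2 = {c, g}  B3 = {a, c}  B4 = {a, b}  B5 = {b, f}  B6 = {f, i}  B7 = {h, i}  B8 = {e, h}
Tree: B1–B2, B2–B3, B3–B4, B4–B5, B5–B6, B6–B7, B7–B8
Every bag has size at most 2, so the width is 2 − 1 = 1 and tw(G) ≤ 1. G has an edge, so its treewidth is at least 1. The upper and lower bounds meet at 1, so that is the treewidth.

1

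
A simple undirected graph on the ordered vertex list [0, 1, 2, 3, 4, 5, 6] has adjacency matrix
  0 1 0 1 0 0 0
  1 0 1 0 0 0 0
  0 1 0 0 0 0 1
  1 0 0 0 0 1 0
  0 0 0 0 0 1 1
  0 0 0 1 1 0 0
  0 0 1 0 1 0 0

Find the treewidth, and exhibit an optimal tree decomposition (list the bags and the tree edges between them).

Treewidth 2.
One optimal decomposition is:
Bags: B1 = {0, 1, 2}  B2 = {0, 2, 6}  B3 = {0, 4, 6}  B4 = {0, 4, 5}  B5 = {0, 3, 5}
Tree: B1–B2, B2–B3, B3–B4, B4–B5

Each bag holds 3 vertices, so the decomposition has width 2, which upper-bounds the treewidth. The edges 0–1–2–6–4–5–3–0 form a cycle, so G is not a tree and its treewidth is at least 2. Therefore the treewidth is 2.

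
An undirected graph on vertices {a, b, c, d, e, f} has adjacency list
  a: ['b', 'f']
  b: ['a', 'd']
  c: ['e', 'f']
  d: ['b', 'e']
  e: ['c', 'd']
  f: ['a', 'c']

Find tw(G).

2

A width-2 tree decomposition is:
Bags: B1 = {a, c, f}  B2 = {a, b, c}  B3 = {b, c, d}  B4 = {c, d, e}
Tree: B1–B2, B2–B3, B3–B4
Each bag holds 3 vertices, so the decomposition has width 2, which upper-bounds the treewidth. The edges c–f–a–b–d–e–c form a cycle, so G is not a tree and its treewidth is at least 2. Combining the bounds, tw(G) = 2.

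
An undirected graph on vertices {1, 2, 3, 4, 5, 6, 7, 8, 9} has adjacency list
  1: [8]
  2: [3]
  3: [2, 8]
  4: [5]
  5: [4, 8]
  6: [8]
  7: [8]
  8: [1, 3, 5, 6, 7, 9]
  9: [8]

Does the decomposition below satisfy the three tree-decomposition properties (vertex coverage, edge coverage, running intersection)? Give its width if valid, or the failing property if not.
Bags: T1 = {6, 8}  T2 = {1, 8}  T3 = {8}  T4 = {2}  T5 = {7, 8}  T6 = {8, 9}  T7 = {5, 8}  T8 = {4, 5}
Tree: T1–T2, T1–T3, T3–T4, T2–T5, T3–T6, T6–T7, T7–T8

No — vertex 3 appears in no bag.

A tree decomposition must satisfy three properties: every vertex lies in some bag; for every edge, both endpoints lie together in some bag; and for every vertex, the bags containing it form a connected subtree. Here vertex 3 appears in no bag, so the decomposition is invalid.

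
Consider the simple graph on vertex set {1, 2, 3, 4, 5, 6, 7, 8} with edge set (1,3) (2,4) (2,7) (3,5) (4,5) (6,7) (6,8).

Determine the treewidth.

A width-1 tree decomposition is:
Bags: B1 = {1, 3}  B2 = {3, 5}  B3 = {4, 5}  B4 = {2, 4}  B5 = {2, 7}  B6 = {6, 7}  B7 = {6, 8}
Tree: B1–B2, B2–B3, B3–B4, B4–B5, B5–B6, B6–B7
Each bag holds 2 vertices, so the decomposition has width 1, which upper-bounds the treewidth. Any graph with an edge has treewidth ≥ 1, and G has the edge 1–3. Hence tw(G) = 1 exactly.

1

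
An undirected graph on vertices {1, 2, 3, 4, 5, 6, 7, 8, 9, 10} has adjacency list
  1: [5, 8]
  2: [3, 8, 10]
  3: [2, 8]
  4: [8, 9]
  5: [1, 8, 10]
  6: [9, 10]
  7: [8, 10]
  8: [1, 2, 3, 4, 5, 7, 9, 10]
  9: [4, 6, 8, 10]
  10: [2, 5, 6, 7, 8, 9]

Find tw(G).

A width-2 tree decomposition is:
Bags: B1 = {8, 9, 10}  B2 = {4, 8, 9}  B3 = {5, 8, 10}  B4 = {2, 8, 10}  B5 = {1, 5, 8}  B6 = {7, 8, 10}  B7 = {2, 3, 8}  B8 = {6, 9, 10}
Tree: B1–B2, B1–B3, B1–B4, B3–B5, B1–B6, B4–B7, B1–B8
The largest bag has 3 vertices, giving width 2; this decomposition certifies tw(G) ≤ 2. Conversely, {1, 5, 8} is a clique of size 3, and the vertices of any clique must share a bag in every tree decomposition; so some bag has ≥ 3 vertices and tw(G) ≥ 2. Therefore the treewidth is 2.

2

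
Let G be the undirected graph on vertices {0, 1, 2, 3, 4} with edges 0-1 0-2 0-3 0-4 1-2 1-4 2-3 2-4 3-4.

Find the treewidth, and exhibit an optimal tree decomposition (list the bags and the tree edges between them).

The largest bag has 4 vertices, giving width 3; this decomposition certifies tw(G) ≤ 3. For the lower bound, the 4 vertices {0, 1, 2, 4} are pairwise adjacent, and any tree decomposition puts a clique entirely inside one bag — forcing width ≥ 3. Therefore the treewidth is 3.

Treewidth 3.
Bags: B1 = {0, 2, 3, 4}  B2 = {0, 1, 2, 4}
Tree: B1–B2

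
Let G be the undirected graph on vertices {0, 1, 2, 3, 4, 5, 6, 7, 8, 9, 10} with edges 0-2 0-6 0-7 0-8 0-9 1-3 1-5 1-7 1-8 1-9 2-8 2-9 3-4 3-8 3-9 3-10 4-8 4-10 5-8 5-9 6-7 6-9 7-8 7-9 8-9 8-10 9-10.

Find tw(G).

3

A width-3 tree decomposition is:
Bags: B1 = {1, 3, 8, 9}  B2 = {1, 7, 8, 9}  B3 = {3, 8, 9, 10}  B4 = {1, 5, 8, 9}  B5 = {0, 7, 8, 9}  B6 = {3, 4, 8, 10}  B7 = {0, 2, 8, 9}  B8 = {0, 6, 7, 9}
Tree: B1–B2, B1–B3, B2–B4, B2–B5, B3–B6, B5–B7, B5–B8
Every bag has size at most 4, so the width is 4 − 1 = 3 and tw(G) ≤ 3. For the lower bound, the 4 vertices {0, 2, 8, 9} are pairwise adjacent, and any tree decomposition puts a clique entirely inside one bag — forcing width ≥ 3. Therefore the treewidth is 3.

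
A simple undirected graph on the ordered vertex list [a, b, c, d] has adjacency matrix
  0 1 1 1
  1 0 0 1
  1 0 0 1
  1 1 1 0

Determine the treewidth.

A width-2 tree decomposition is:
Bags: B1 = {a, b, d}  B2 = {a, c, d}
Tree: B1–B2
Every bag has size at most 3, so the width is 3 − 1 = 2 and tw(G) ≤ 2. For the lower bound, the 3 vertices {a, c, d} are pairwise adjacent, and any tree decomposition puts a clique entirely inside one bag — forcing width ≥ 2. Combining the bounds, tw(G) = 2.

2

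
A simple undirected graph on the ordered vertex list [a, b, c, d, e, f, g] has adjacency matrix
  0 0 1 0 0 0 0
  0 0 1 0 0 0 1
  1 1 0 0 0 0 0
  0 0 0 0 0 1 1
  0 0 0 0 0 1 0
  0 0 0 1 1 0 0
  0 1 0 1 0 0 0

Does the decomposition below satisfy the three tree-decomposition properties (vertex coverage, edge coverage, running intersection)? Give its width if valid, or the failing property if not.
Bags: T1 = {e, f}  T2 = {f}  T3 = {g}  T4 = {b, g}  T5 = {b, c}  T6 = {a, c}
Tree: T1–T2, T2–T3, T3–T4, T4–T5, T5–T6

No — vertex d appears in no bag.

A tree decomposition must satisfy three properties: every vertex lies in some bag; for every edge, both endpoints lie together in some bag; and for every vertex, the bags containing it form a connected subtree. Here vertex d appears in no bag, so the decomposition is invalid.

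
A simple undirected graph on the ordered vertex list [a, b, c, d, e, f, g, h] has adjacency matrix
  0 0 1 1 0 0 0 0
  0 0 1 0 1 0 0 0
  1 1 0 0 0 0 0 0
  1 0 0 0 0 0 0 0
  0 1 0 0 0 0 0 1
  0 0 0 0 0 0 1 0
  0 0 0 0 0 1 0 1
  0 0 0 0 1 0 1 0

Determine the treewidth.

1

A width-1 tree decomposition is:
Bags: B1 = {a, d}  B2 = {a, c}  B3 = {b, c}  B4 = {b, e}  B5 = {e, h}  B6 = {g, h}  B7 = {f, g}
Tree: B1–B2, B2–B3, B3–B4, B4–B5, B5–B6, B6–B7
Each bag holds 2 vertices, so the decomposition has width 1, which upper-bounds the treewidth. G has an edge, so its treewidth is at least 1. Combining the bounds, tw(G) = 1.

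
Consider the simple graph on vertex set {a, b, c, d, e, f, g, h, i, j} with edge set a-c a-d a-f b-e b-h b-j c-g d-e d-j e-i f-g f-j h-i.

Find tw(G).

2

A width-2 tree decomposition is:
Bags: B1 = {c, f, g}  B2 = {a, c, f}  B3 = {a, f, j}  B4 = {a, d, j}  B5 = {b, d, j}  B6 = {b, d, e}  B7 = {b, e, h}  B8 = {e, h, i}
Tree: B1–B2, B2–B3, B3–B4, B4–B5, B5–B6, B6–B7, B7–B8
Every bag has size at most 3, so the width is 3 − 1 = 2 and tw(G) ≤ 2. The edges g–c–a–f–g form a cycle, so G is not a tree and its treewidth is at least 2. Hence tw(G) = 2 exactly.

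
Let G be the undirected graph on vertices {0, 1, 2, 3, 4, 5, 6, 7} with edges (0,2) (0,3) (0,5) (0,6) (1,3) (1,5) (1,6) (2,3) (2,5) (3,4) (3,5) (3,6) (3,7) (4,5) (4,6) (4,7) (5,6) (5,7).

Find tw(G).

3

A width-3 tree decomposition is:
Bags: B1 = {3, 4, 5, 6}  B2 = {0, 3, 5, 6}  B3 = {1, 3, 5, 6}  B4 = {3, 4, 5, 7}  B5 = {0, 2, 3, 5}
Tree: B1–B2, B2–B3, B1–B4, B2–B5
Each bag holds 4 vertices, so the decomposition has width 3, which upper-bounds the treewidth. Conversely, {0, 2, 3, 5} is a clique of size 4, and the vertices of any clique must share a bag in every tree decomposition; so some bag has ≥ 4 vertices and tw(G) ≥ 3. Therefore the treewidth is 3.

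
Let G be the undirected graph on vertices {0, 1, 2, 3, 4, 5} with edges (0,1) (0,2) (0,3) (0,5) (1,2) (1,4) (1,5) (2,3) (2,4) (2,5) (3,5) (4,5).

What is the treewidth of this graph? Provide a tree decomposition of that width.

Treewidth 3.
One such decomposition:
Bags: B1 = {1, 2, 4, 5}  B2 = {0, 1, 2, 5}  B3 = {0, 2, 3, 5}
Tree: B1–B2, B2–B3

Every bag has size at most 4, so the width is 4 − 1 = 3 and tw(G) ≤ 3. Conversely, {0, 1, 2, 5} is a clique of size 4, and the vertices of any clique must share a bag in every tree decomposition; so some bag has ≥ 4 vertices and tw(G) ≥ 3. The upper and lower bounds meet at 3, so that is the treewidth.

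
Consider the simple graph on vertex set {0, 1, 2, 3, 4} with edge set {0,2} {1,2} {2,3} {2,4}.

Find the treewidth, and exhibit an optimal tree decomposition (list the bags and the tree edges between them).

Every bag has size at most 2, so the width is 2 − 1 = 1 and tw(G) ≤ 1. G has an edge, so its treewidth is at least 1. Therefore the treewidth is 1.

Treewidth 1.
Bags: B1 = {1, 2}  B2 = {2, 4}  B3 = {2, 3}  B4 = {0, 2}
Tree: B1–B2, B2–B3, B1–B4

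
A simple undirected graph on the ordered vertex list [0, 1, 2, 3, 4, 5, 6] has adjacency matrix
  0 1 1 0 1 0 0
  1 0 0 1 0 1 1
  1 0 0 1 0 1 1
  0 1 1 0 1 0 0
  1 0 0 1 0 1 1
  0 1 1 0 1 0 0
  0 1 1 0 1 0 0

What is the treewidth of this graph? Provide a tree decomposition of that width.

Treewidth 3.
Bags: B1 = {1, 2, 3, 4}  B2 = {1, 2, 4, 6}  B3 = {1, 2, 4, 5}  B4 = {0, 1, 2, 4}
Tree: B1–B2, B2–B3, B3–B4

Every bag has size at most 4, so the width is 4 − 1 = 3 and tw(G) ≤ 3. For the lower bound: the 4 vertex sets {2,3}, {1,6}, {4}, {5} are disjoint, each induces a connected subgraph, and every pair is joined by at least one edge of G. Contracting each set to a single vertex therefore yields K_{4} as a minor, and since treewidth is minor-monotone, tw(G) ≥ tw(K_{4}) = 3. Therefore the treewidth is 3.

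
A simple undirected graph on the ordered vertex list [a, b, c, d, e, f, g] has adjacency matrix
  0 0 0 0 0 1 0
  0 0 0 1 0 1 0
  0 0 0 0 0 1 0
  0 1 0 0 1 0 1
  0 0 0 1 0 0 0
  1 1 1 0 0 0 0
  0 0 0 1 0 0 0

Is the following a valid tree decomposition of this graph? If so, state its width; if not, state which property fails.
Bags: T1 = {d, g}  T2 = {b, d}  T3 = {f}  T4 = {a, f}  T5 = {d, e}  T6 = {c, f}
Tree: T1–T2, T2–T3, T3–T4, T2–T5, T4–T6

A tree decomposition must satisfy three properties: every vertex lies in some bag; for every edge, both endpoints lie together in some bag; and for every vertex, the bags containing it form a connected subtree. Here edge (b,f) lies in no bag, so the decomposition is invalid.

No — edge (b,f) lies in no bag.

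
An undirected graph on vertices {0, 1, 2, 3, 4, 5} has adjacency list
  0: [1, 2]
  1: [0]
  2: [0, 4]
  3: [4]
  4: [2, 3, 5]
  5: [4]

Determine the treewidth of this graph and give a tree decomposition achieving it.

Each bag holds 2 vertices, so the decomposition has width 1, which upper-bounds the treewidth. Since G has at least one edge (e.g. 3–4), it is not an edgeless graph, so tw(G) ≥ 1. The upper and lower bounds meet at 1, so that is the treewidth.

Treewidth 1.
Bags: B1 = {3, 4}  B2 = {2, 4}  B3 = {0, 2}  B4 = {0, 1}  B5 = {4, 5}
Tree: B1–B2, B2–B3, B3–B4, B2–B5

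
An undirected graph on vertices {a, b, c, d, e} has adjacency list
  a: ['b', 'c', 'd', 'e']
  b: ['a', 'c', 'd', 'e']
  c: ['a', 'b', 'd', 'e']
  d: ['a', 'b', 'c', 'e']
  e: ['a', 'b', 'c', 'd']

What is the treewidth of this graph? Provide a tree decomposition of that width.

A single bag containing all 5 vertices is trivially a valid decomposition of width 4. For the lower bound, the 5 vertices {a, b, c, d, e} are pairwise adjacent, and any tree decomposition puts a clique entirely inside one bag — forcing width ≥ 4. Combining the bounds, tw(G) = 4.

Treewidth 4.
One such decomposition:
Bags: B1 = {a, b, c, d, e}
Tree: (single bag)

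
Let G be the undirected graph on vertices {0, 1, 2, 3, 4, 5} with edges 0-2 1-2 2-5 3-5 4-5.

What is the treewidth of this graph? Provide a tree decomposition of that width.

Treewidth 1.
Bags: B1 = {2, 5}  B2 = {4, 5}  B3 = {3, 5}  B4 = {1, 2}  B5 = {0, 2}
Tree: B1–B2, B2–B3, B1–B4, B1–B5

Every bag has size at most 2, so the width is 2 − 1 = 1 and tw(G) ≤ 1. Any graph with an edge has treewidth ≥ 1, and G has the edge 5–2. The upper and lower bounds meet at 1, so that is the treewidth.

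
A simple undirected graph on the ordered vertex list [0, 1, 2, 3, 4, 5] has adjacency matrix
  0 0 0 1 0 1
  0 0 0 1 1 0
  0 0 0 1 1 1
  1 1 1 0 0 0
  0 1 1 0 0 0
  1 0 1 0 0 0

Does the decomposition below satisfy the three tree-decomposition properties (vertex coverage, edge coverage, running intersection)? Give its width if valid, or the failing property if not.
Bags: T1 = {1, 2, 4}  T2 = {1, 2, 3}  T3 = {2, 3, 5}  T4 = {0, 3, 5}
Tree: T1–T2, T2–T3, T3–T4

Yes; width 2.

Vertex coverage: the bags together contain {0, 1, 2, 3, 4, 5}, the full vertex set. Edge coverage: each edge of G has both endpoints in at least one bag. Running intersection: for every vertex, the bags containing it form a connected subtree. All three properties hold, so this is a valid tree decomposition of width max|bag| − 1 = 2, and hence tw(G) ≤ 2.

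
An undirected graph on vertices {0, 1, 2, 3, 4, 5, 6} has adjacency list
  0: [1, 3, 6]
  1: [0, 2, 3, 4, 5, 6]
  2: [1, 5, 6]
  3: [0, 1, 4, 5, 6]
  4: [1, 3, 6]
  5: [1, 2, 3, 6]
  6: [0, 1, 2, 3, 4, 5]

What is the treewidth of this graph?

A width-3 tree decomposition is:
Bags: B1 = {1, 3, 5, 6}  B2 = {0, 1, 3, 6}  B3 = {1, 2, 5, 6}  B4 = {1, 3, 4, 6}
Tree: B1–B2, B1–B3, B2–B4
Every bag has size at most 4, so the width is 4 − 1 = 3 and tw(G) ≤ 3. Conversely, {1, 2, 5, 6} is a clique of size 4, and the vertices of any clique must share a bag in every tree decomposition; so some bag has ≥ 4 vertices and tw(G) ≥ 3. Therefore the treewidth is 3.

3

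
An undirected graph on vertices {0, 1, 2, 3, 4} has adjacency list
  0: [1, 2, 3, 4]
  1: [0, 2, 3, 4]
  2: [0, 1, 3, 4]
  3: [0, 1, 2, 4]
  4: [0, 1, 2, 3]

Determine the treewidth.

A width-4 tree decomposition is:
Bags: B1 = {0, 1, 2, 3, 4}
Tree: (single bag)
A single bag containing all 5 vertices is trivially a valid decomposition of width 4. For the lower bound, the 5 vertices {0, 1, 2, 3, 4} are pairwise adjacent, and any tree decomposition puts a clique entirely inside one bag — forcing width ≥ 4. Hence tw(G) = 4 exactly.

4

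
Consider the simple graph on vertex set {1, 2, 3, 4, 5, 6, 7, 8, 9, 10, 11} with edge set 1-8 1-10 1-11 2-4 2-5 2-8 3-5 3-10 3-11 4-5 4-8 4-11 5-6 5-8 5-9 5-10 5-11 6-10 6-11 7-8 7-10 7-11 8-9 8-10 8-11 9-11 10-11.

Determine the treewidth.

3

A width-3 tree decomposition is:
Bags: B1 = {5, 8, 10, 11}  B2 = {5, 8, 9, 11}  B3 = {7, 8, 10, 11}  B4 = {1, 8, 10, 11}  B5 = {4, 5, 8, 11}  B6 = {2, 4, 5, 8}  B7 = {5, 6, 10, 11}  B8 = {3, 5, 10, 11}
Tree: B1–B2, B1–B3, B1–B4, B2–B5, B5–B6, B1–B7, B7–B8
Each bag holds 4 vertices, so the decomposition has width 3, which upper-bounds the treewidth. Conversely, {2, 4, 5, 8} is a clique of size 4, and the vertices of any clique must share a bag in every tree decomposition; so some bag has ≥ 4 vertices and tw(G) ≥ 3. The upper and lower bounds meet at 3, so that is the treewidth.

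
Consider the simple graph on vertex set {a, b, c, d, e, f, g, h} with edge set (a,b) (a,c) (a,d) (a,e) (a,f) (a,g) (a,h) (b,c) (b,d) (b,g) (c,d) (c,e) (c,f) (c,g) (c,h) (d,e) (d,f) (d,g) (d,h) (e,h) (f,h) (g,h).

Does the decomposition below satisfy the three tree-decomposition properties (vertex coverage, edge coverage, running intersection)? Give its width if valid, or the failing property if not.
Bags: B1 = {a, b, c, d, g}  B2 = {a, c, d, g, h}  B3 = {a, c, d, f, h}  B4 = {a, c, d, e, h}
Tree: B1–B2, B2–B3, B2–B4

Vertex coverage: the bags together contain {a, b, c, d, e, f, g, h}, the full vertex set. Edge coverage: each edge of G has both endpoints in at least one bag. Running intersection: for every vertex, the bags containing it form a connected subtree. All three properties hold, so this is a valid tree decomposition of width max|bag| − 1 = 4, and hence tw(G) ≤ 4.

Yes; width 4.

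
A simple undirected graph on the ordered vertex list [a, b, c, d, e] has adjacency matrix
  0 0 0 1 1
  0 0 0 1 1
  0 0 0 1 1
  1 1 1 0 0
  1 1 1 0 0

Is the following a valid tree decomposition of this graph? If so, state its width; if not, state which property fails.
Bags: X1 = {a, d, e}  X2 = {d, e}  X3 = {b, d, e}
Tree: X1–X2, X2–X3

No — vertex c appears in no bag.

A tree decomposition must satisfy three properties: every vertex lies in some bag; for every edge, both endpoints lie together in some bag; and for every vertex, the bags containing it form a connected subtree. Here vertex c appears in no bag, so the decomposition is invalid.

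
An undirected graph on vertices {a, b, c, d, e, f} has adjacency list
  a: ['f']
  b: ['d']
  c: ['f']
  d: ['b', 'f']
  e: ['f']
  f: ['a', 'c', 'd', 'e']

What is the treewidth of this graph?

A width-1 tree decomposition is:
Bags: B1 = {d, f}  B2 = {a, f}  B3 = {e, f}  B4 = {b, d}  B5 = {c, f}
Tree: B1–B2, B1–B3, B1–B4, B3–B5
Every bag has size at most 2, so the width is 2 − 1 = 1 and tw(G) ≤ 1. Any graph with an edge has treewidth ≥ 1, and G has the edge f–d. Combining the bounds, tw(G) = 1.

1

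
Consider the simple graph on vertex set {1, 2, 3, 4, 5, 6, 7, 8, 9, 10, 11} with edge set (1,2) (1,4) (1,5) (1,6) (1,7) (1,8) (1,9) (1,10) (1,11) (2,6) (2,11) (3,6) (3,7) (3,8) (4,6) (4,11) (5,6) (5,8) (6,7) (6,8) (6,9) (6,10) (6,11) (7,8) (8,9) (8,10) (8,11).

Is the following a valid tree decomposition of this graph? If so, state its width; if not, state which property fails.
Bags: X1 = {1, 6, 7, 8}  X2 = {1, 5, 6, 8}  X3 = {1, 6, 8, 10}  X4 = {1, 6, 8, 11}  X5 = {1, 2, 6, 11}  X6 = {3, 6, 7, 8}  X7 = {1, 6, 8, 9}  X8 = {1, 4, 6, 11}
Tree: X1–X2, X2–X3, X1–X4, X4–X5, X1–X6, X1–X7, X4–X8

Vertex coverage: the bags together contain {1, 2, 3, 4, 5, 6, 7, 8, 9, 10, 11}, the full vertex set. Edge coverage: each edge of G has both endpoints in at least one bag. Running intersection: for every vertex, the bags containing it form a connected subtree. All three properties hold, so this is a valid tree decomposition of width max|bag| − 1 = 3, and hence tw(G) ≤ 3.

Yes; width 3.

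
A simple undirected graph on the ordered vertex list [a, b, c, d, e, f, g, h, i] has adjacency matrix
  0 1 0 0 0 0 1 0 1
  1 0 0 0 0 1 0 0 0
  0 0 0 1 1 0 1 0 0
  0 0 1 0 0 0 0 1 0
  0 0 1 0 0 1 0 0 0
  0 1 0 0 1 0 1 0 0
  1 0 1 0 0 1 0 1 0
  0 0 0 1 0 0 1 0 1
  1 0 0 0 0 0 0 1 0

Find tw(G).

3

A width-3 tree decomposition is:
Bags: B1 = {a, b, f, i}  B2 = {a, f, g, i}  B3 = {f, g, h, i}  B4 = {e, f, g, h}  B5 = {c, e, g, h}  B6 = {c, d, e, h}
Tree: B1–B2, B2–B3, B3–B4, B4–B5, B5–B6
Each bag holds 4 vertices, so the decomposition has width 3, which upper-bounds the treewidth. For the lower bound: the 4 vertex sets {a,b,i}, {f}, {g}, {c,d,e,h} are disjoint, each induces a connected subgraph, and every pair is joined by at least one edge of G. Contracting each set to a single vertex therefore yields K_{4} as a minor, and since treewidth is minor-monotone, tw(G) ≥ tw(K_{4}) = 3. Combining the bounds, tw(G) = 3.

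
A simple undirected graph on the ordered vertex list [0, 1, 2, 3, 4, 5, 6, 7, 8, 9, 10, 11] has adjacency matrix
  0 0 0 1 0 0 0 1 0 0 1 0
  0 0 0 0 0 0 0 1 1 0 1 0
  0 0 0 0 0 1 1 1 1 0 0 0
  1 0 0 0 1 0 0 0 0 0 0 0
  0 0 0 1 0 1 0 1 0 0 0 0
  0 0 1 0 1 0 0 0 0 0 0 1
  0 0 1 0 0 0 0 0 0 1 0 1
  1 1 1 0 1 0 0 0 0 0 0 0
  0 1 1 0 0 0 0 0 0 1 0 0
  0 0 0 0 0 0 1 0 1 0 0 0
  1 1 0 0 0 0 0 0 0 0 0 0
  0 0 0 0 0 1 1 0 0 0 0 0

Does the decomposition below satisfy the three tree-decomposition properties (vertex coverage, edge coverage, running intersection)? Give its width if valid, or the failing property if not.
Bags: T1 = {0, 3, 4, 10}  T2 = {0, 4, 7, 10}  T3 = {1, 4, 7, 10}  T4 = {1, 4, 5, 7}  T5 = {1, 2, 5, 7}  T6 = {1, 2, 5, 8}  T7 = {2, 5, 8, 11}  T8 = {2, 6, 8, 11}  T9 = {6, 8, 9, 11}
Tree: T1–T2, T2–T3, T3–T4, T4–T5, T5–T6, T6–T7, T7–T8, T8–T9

Checking the three conditions: (i) the bags cover all of {0, 1, 2, 3, 4, 5, 6, 7, 8, 9, 10, 11}; (ii) for each edge, some bag contains both endpoints; (iii) the bags containing any fixed vertex form a subtree. All hold, so the decomposition is valid with width 4 − 1 = 3.

Yes; width 3.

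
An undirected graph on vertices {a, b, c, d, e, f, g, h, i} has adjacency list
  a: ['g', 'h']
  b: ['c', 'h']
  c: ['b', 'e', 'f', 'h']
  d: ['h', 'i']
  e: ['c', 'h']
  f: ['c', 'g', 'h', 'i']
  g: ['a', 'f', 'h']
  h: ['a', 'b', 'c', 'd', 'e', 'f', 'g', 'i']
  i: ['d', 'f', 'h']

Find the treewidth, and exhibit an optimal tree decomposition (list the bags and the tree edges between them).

The largest bag has 3 vertices, giving width 2; this decomposition certifies tw(G) ≤ 2. On the other hand G contains the 3-clique {d, h, i}. A clique must lie in a single bag of any decomposition, so no decomposition can have width below 2. Combining the bounds, tw(G) = 2.

Treewidth 2.
Bags: B1 = {f, h, i}  B2 = {c, f, h}  B3 = {f, g, h}  B4 = {b, c, h}  B5 = {d, h, i}  B6 = {c, e, h}  B7 = {a, g, h}
Tree: B1–B2, B2–B3, B2–B4, B1–B5, B4–B6, B3–B7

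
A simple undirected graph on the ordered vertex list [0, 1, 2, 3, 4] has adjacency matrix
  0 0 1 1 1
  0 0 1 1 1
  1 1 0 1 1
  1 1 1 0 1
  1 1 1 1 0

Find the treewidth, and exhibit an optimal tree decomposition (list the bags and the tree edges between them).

The largest bag has 4 vertices, giving width 3; this decomposition certifies tw(G) ≤ 3. Conversely, {0, 2, 3, 4} is a clique of size 4, and the vertices of any clique must share a bag in every tree decomposition; so some bag has ≥ 4 vertices and tw(G) ≥ 3. The upper and lower bounds meet at 3, so that is the treewidth.

Treewidth 3.
Bags: B1 = {1, 2, 3, 4}  B2 = {0, 2, 3, 4}
Tree: B1–B2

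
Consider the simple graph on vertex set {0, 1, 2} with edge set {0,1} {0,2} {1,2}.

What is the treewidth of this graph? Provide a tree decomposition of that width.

With just one bag of size 3, the width is 3 − 1 = 2, so tw(G) ≤ 2. On the other hand G contains the 3-clique {0, 1, 2}. A clique must lie in a single bag of any decomposition, so no decomposition can have width below 2. Therefore the treewidth is 2.

Treewidth 2.
One optimal decomposition is:
Bags: B1 = {0, 1, 2}
Tree: (single bag)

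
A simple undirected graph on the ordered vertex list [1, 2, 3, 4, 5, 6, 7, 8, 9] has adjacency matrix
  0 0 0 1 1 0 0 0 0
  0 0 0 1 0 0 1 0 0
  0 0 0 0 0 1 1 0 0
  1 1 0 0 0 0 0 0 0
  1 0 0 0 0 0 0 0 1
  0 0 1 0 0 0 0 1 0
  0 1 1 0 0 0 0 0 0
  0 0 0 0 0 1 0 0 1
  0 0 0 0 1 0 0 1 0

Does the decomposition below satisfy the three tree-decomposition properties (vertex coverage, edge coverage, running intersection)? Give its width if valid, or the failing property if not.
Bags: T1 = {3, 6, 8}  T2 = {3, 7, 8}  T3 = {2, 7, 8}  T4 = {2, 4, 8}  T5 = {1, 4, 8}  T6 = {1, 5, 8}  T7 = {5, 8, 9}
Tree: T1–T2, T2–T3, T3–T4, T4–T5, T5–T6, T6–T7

Checking the three conditions: (i) the bags cover all of {1, 2, 3, 4, 5, 6, 7, 8, 9}; (ii) for each edge, some bag contains both endpoints; (iii) the bags containing any fixed vertex form a subtree. All hold, so the decomposition is valid with width 3 − 1 = 2.

Yes; width 2.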